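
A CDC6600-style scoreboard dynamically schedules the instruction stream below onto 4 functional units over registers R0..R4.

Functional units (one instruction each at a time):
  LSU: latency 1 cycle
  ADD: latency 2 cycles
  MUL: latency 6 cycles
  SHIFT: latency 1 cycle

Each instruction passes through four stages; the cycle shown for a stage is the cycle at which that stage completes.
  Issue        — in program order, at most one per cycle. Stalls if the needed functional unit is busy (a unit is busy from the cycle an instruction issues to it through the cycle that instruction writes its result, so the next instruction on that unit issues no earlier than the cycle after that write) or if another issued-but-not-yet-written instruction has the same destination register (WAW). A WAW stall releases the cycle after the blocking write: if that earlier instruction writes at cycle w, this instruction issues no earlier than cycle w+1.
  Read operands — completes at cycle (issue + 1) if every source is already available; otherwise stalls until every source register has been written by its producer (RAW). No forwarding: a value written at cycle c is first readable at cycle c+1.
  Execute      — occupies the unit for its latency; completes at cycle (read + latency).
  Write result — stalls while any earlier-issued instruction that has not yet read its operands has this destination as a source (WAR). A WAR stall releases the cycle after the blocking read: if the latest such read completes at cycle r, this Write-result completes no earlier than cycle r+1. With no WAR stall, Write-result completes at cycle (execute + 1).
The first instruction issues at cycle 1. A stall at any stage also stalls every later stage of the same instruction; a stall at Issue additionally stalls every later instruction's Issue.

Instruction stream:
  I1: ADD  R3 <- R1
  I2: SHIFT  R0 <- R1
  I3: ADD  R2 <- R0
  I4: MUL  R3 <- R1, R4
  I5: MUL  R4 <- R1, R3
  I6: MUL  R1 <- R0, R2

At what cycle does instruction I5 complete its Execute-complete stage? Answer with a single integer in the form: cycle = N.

cycle = 23

t=1  I1 issues→ADD
t=2  I1 reads · I2 issues→SHIFT
t=3  I2 reads
t=4  I1 exec-done · I2 exec-done
t=5  I1 writes R3 · I2 writes R0
t=6  I3 issues→ADD
t=7  I3 reads · I4 issues→MUL
t=8  I4 reads
t=9  I3 exec-done
t=10  I3 writes R2
t=14  I4 exec-done
t=15  I4 writes R3
t=16  I5 issues→MUL
t=17  I5 reads
t=23  I5 exec-done
t=24  I5 writes R4
t=25  I6 issues→MUL
t=26  I6 reads
t=32  I6 exec-done
t=33  I6 writes R1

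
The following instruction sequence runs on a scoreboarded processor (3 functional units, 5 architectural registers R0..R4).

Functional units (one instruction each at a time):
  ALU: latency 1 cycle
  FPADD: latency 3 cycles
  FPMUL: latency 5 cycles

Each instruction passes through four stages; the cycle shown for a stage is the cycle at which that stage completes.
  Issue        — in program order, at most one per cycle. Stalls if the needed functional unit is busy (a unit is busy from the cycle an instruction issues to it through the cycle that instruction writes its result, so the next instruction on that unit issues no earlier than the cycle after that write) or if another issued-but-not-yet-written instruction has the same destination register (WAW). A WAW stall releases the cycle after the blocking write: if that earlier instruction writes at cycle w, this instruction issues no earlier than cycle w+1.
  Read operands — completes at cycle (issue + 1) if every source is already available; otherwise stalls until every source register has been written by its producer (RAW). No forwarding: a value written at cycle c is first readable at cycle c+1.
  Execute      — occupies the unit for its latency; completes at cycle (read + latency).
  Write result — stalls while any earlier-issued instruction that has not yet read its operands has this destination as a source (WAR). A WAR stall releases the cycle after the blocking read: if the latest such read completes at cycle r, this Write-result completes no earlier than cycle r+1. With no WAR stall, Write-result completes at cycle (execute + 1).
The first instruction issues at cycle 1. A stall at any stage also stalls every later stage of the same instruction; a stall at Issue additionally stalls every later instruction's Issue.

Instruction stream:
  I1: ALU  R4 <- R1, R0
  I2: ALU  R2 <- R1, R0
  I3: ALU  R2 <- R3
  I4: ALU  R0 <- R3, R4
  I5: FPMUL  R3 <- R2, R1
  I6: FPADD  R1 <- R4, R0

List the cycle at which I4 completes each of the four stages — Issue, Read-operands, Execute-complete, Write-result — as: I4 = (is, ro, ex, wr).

[I1] 1/2/3/4
[I2] 5/6/7/8  (struct: ALU busy until I1 writes@4)
[I3] 9/10/11/12  (struct: ALU busy until I2 writes@8)
[I4] 13/14/15/16  (struct: ALU busy until I3 writes@12)
[I5] 14/15/20/21
[I6] 15/17/20/21  (RAW R0: wait I4 write@16)

I4 = (13, 14, 15, 16)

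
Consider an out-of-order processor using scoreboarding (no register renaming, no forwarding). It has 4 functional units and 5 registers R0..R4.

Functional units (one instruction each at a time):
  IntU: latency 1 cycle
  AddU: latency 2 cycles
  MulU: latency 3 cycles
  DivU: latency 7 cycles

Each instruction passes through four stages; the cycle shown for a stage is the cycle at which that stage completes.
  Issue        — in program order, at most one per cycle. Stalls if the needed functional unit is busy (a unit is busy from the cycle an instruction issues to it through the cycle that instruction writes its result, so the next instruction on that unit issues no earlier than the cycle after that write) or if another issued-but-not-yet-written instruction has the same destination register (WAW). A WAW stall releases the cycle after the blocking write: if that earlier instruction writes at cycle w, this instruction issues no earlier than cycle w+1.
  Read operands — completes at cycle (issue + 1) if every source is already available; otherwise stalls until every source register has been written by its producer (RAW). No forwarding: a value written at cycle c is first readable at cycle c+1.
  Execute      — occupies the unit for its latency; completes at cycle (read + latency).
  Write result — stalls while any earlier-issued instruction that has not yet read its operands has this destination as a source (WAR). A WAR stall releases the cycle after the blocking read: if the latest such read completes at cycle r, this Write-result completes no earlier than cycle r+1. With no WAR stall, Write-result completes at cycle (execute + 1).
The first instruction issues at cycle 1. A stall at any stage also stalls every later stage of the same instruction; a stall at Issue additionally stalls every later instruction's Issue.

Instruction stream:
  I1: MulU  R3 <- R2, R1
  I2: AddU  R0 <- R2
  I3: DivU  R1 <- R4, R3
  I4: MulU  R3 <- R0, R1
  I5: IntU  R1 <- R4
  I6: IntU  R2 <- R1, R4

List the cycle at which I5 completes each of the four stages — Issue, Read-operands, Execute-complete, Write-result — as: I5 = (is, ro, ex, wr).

I5 = (16, 17, 18, 19)

t=1  I1 issues→MulU
t=2  I1 reads | I2 issues→AddU
t=3  I2 reads | I3 issues→DivU
t=5  I1 exec-done | I2 exec-done
t=6  I1 writes R3 | I2 writes R0
t=7  I3 reads | I4 issues→MulU
t=14  I3 exec-done
t=15  I3 writes R1
t=16  I4 reads | I5 issues→IntU
t=17  I5 reads
t=18  I5 exec-done
t=19  I4 exec-done | I5 writes R1
t=20  I4 writes R3 | I6 issues→IntU
t=21  I6 reads
t=22  I6 exec-done
t=23  I6 writes R2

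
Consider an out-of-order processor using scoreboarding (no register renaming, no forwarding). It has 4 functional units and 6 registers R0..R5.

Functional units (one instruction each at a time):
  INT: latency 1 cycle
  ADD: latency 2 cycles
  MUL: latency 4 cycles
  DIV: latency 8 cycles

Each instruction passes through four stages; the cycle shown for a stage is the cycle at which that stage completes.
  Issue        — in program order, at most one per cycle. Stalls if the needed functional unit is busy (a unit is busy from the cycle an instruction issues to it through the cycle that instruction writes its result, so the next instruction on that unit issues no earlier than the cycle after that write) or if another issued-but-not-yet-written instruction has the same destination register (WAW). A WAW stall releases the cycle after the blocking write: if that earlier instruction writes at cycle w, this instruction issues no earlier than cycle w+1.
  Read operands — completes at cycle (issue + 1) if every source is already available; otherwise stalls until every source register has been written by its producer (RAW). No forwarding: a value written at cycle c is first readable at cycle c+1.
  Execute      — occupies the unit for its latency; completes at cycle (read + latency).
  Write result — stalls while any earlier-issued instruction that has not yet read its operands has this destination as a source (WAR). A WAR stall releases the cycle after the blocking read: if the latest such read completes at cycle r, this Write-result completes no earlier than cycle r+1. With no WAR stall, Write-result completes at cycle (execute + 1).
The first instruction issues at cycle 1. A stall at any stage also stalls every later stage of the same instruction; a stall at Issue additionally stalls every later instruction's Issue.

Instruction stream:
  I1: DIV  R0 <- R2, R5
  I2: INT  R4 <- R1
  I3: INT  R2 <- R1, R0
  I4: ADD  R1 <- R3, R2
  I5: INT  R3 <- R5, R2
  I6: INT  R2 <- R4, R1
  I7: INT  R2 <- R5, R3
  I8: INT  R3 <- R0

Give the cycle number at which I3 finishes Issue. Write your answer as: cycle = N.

[1] I1→DIV
[2] I1 RO, I2→INT
[3] I2 RO
[4] I2 EX
[5] I2 WR R4
[6] I3→INT
[7] I4→ADD
[10] I1 EX
[11] I1 WR R0
[12] I3 RO
[13] I3 EX
[14] I3 WR R2
[15] I4 RO, I5→INT
[16] I5 RO
[17] I4 EX, I5 EX
[18] I4 WR R1, I5 WR R3
[19] I6→INT
[20] I6 RO
[21] I6 EX
[22] I6 WR R2
[23] I7→INT
[24] I7 RO
[25] I7 EX
[26] I7 WR R2
[27] I8→INT
[28] I8 RO
[29] I8 EX
[30] I8 WR R3

cycle = 6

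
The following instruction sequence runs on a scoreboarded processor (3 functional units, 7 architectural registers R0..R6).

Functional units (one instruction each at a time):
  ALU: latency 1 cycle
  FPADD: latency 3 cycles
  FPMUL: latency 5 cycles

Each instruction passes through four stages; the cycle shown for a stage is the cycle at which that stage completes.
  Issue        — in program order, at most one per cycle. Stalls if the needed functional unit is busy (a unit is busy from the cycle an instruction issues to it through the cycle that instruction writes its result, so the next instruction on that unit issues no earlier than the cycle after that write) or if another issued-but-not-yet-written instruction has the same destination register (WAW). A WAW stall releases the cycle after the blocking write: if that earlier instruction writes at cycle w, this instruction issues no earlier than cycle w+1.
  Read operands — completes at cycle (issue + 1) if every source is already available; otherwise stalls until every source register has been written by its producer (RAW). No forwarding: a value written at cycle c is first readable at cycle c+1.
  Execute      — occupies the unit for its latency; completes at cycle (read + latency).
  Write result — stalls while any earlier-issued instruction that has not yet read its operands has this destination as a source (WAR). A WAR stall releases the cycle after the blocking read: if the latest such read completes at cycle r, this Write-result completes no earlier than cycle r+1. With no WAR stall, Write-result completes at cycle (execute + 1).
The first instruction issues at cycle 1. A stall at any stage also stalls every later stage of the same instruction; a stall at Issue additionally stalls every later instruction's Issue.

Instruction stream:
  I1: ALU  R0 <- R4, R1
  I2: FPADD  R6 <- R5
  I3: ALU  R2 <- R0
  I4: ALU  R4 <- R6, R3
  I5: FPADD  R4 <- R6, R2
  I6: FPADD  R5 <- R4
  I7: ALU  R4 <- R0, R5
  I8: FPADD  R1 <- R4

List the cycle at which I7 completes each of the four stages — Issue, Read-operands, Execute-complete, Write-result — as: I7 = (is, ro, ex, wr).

I7 = (20, 25, 26, 27)

cycle 1: issue I1 (ALU)
cycle 2: I1 read-ops, issue I2 (FPADD)
cycle 3: I1 finished on ALU, I2 read-ops
cycle 4: I1→R0
cycle 5: issue I3 (ALU)
cycle 6: I2 finished on FPADD, I3 read-ops
cycle 7: I2→R6, I3 finished on ALU
cycle 8: I3→R2
cycle 9: issue I4 (ALU)
cycle 10: I4 read-ops
cycle 11: I4 finished on ALU
cycle 12: I4→R4
cycle 13: issue I5 (FPADD)
cycle 14: I5 read-ops
cycle 17: I5 finished on FPADD
cycle 18: I5→R4
cycle 19: issue I6 (FPADD)
cycle 20: I6 read-ops, issue I7 (ALU)
cycle 23: I6 finished on FPADD
cycle 24: I6→R5
cycle 25: I7 read-ops, issue I8 (FPADD)
cycle 26: I7 finished on ALU
cycle 27: I7→R4
cycle 28: I8 read-ops
cycle 31: I8 finished on FPADD
cycle 32: I8→R1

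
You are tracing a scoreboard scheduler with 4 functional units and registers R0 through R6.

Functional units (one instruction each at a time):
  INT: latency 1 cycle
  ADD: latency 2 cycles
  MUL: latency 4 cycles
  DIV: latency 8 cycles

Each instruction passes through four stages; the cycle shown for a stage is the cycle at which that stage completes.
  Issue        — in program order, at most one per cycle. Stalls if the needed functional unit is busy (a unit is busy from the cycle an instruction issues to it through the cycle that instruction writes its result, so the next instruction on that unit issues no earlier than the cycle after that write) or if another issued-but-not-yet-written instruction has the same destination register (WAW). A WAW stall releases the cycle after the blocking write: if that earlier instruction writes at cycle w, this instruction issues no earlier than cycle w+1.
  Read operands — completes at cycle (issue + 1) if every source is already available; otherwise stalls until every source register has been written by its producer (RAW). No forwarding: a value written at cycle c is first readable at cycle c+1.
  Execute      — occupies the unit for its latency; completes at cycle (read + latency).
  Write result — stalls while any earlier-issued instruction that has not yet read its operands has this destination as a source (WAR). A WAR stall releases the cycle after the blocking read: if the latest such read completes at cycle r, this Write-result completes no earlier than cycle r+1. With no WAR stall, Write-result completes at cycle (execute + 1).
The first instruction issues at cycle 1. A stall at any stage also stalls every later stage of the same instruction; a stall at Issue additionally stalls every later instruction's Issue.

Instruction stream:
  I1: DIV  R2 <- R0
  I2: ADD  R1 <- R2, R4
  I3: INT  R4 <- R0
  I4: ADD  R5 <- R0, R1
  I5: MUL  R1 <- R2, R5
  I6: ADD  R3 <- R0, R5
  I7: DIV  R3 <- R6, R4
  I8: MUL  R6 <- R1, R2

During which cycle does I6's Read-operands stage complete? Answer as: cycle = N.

cycle = 22

  I1 | 1 | 2 | 10 | 11
  I2 | 2 | 12 | 14 | 15   RAW R2: wait I1 write@11
  I3 | 3 | 4 | 5 | 13   WAR R4: wait I2 read@12
  I4 | 16 | 17 | 19 | 20   struct: ADD busy until I2 writes@15
  I5 | 17 | 21 | 25 | 26   RAW R5: wait I4 write@20
  I6 | 21 | 22 | 24 | 25   struct: ADD busy until I4 writes@20
  I7 | 26 | 27 | 35 | 36   WAW R3: wait I6 write@25
  I8 | 27 | 28 | 32 | 33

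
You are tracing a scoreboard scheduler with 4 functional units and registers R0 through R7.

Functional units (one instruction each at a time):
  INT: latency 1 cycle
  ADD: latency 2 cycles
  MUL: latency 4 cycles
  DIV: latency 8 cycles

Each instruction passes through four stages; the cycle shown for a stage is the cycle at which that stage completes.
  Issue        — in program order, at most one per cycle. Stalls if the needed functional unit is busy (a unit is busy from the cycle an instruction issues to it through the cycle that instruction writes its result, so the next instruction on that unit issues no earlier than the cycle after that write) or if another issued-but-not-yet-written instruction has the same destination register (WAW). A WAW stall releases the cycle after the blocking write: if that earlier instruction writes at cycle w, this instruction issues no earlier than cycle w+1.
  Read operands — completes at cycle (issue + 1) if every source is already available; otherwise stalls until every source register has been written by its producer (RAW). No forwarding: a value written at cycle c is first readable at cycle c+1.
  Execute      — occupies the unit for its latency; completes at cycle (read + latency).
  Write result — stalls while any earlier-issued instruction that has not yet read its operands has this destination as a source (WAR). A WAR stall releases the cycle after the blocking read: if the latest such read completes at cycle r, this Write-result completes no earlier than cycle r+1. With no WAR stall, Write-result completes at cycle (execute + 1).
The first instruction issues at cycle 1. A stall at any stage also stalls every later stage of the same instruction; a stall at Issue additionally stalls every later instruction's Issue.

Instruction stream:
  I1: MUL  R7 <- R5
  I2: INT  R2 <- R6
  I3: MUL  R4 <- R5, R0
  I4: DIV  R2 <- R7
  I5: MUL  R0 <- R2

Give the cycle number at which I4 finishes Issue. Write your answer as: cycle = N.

t=1  I1 dispatched to MUL
t=2  I1 operands ready | I2 dispatched to INT
t=3  I2 operands ready
t=4  I2 complete
t=5  R2←I2
t=6  I1 complete
t=7  R7←I1
t=8  I3 dispatched to MUL
t=9  I3 operands ready | I4 dispatched to DIV
t=10  I4 operands ready
t=13  I3 complete
t=14  R4←I3
t=15  I5 dispatched to MUL
t=18  I4 complete
t=19  R2←I4
t=20  I5 operands ready
t=24  I5 complete
t=25  R0←I5

cycle = 9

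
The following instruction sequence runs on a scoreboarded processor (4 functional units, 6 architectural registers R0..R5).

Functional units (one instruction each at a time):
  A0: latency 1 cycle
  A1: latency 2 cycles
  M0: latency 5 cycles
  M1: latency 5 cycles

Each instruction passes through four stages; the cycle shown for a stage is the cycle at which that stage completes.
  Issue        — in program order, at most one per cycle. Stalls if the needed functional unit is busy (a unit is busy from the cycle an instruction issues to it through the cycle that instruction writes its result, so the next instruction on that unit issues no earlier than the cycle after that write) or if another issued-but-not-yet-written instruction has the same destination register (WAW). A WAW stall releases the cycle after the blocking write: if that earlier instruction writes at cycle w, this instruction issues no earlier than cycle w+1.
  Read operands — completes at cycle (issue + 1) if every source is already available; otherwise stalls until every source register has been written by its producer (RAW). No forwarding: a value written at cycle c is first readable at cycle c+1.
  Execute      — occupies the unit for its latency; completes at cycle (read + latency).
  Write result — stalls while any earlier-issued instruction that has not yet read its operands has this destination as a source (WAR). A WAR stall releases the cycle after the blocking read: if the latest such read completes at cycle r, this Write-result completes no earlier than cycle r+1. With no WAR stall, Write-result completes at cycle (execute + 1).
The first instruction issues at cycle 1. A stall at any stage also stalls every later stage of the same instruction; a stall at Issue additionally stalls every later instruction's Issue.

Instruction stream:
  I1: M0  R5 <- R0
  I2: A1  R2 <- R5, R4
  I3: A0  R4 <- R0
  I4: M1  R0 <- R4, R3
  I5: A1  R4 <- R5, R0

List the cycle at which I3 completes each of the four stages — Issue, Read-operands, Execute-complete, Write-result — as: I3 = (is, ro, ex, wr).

I1 -> (1, 2, 7, 8)
I2 -> (2, 9, 11, 12)  // RAW R5: wait I1 write@8
I3 -> (3, 4, 5, 10)  // WAR R4: wait I2 read@9
I4 -> (4, 11, 16, 17)  // RAW R4: wait I3 write@10
I5 -> (13, 18, 20, 21)  // struct: A1 busy until I2 writes@12, RAW R0: wait I4 write@17

I3 = (3, 4, 5, 10)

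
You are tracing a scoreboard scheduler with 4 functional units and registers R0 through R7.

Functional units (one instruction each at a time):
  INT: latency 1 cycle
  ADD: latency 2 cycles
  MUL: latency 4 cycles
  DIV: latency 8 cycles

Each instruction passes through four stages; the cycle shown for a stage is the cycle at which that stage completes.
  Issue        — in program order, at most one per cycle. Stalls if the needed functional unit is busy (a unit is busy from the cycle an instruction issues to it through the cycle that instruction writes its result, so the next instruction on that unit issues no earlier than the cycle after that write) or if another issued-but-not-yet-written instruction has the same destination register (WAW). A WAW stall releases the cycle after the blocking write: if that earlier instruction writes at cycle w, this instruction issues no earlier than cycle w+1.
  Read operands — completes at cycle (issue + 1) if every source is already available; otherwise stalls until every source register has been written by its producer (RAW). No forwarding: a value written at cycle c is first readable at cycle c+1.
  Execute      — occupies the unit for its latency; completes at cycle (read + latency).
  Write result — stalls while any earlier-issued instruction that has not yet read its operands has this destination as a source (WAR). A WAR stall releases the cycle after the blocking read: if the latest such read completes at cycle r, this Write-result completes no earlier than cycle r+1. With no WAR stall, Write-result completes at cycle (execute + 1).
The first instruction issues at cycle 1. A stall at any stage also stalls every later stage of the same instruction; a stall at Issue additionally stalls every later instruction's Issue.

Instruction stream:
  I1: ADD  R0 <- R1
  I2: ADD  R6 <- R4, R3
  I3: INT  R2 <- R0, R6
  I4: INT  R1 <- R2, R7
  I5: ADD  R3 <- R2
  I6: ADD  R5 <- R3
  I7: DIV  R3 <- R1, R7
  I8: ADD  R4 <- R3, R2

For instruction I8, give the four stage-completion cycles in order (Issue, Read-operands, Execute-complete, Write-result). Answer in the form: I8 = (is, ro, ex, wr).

I8 = (25, 32, 34, 35)

I1  is:1  ro:2  ex:4  wr:5
I2  is:6  ro:7  ex:9  wr:10  — struct: ADD busy until I1 writes@5
I3  is:7  ro:11  ex:12  wr:13  — RAW R6: wait I2 write@10
I4  is:14  ro:15  ex:16  wr:17  — struct: INT busy until I3 writes@13
I5  is:15  ro:16  ex:18  wr:19
I6  is:20  ro:21  ex:23  wr:24  — struct: ADD busy until I5 writes@19
I7  is:21  ro:22  ex:30  wr:31
I8  is:25  ro:32  ex:34  wr:35  — struct: ADD busy until I6 writes@24, RAW R3: wait I7 write@31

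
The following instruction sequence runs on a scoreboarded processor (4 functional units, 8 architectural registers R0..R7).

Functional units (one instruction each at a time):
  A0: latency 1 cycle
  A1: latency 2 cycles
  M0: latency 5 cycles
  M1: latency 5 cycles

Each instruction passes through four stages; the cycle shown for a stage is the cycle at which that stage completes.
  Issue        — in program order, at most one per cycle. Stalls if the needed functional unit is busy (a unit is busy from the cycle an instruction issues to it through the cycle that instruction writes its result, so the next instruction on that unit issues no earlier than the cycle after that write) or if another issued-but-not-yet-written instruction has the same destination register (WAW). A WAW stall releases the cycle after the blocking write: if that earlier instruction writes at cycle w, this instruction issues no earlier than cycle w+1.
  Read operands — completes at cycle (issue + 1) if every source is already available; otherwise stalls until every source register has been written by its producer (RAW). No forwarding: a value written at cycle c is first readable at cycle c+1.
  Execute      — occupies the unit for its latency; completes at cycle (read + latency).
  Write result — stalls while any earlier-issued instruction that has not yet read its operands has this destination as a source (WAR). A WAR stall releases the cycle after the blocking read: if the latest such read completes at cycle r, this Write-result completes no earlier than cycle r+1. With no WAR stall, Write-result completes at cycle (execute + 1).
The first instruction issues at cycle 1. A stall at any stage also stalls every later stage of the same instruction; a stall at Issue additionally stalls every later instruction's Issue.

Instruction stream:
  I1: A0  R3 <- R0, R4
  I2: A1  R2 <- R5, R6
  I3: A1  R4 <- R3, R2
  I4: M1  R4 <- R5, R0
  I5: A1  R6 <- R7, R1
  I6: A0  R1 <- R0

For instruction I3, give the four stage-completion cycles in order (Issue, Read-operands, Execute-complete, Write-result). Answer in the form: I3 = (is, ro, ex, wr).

I3 = (7, 8, 10, 11)

1) issue 1, read 2, done 3, write 4
2) issue 2, read 3, done 5, write 6
3) issue 7, read 8, done 10, write 11  <struct: A1 busy until I2 writes@6>
4) issue 12, read 13, done 18, write 19  <WAW R4: wait I3 write@11>
5) issue 13, read 14, done 16, write 17
6) issue 14, read 15, done 16, write 17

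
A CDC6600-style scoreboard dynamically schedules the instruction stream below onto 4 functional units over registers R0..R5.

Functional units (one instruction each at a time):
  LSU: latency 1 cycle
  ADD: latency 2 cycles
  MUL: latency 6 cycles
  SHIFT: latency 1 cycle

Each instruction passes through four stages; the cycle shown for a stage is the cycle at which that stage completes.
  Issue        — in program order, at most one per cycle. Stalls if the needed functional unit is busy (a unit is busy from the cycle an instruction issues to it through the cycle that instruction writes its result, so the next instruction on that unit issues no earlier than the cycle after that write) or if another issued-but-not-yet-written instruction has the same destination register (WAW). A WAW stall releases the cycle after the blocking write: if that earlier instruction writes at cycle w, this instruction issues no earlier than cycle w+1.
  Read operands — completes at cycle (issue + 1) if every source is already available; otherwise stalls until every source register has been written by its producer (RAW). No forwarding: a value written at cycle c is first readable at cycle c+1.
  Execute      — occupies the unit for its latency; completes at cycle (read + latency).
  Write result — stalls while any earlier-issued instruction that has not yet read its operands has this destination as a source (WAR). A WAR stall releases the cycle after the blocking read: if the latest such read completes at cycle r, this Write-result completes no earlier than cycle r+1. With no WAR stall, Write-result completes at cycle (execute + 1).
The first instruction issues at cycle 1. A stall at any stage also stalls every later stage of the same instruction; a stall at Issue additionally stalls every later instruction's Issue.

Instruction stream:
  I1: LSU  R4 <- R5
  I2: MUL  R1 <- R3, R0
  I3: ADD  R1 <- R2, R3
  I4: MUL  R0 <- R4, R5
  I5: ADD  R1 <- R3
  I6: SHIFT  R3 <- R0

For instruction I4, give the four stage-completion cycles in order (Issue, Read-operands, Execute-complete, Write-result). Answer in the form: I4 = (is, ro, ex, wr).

I4 = (12, 13, 19, 20)

I1 -> (1, 2, 3, 4)
I2 -> (2, 3, 9, 10)
I3 -> (11, 12, 14, 15)  // WAW R1: wait I2 write@10
I4 -> (12, 13, 19, 20)
I5 -> (16, 17, 19, 20)  // struct: ADD busy until I3 writes@15
I6 -> (17, 21, 22, 23)  // RAW R0: wait I4 write@20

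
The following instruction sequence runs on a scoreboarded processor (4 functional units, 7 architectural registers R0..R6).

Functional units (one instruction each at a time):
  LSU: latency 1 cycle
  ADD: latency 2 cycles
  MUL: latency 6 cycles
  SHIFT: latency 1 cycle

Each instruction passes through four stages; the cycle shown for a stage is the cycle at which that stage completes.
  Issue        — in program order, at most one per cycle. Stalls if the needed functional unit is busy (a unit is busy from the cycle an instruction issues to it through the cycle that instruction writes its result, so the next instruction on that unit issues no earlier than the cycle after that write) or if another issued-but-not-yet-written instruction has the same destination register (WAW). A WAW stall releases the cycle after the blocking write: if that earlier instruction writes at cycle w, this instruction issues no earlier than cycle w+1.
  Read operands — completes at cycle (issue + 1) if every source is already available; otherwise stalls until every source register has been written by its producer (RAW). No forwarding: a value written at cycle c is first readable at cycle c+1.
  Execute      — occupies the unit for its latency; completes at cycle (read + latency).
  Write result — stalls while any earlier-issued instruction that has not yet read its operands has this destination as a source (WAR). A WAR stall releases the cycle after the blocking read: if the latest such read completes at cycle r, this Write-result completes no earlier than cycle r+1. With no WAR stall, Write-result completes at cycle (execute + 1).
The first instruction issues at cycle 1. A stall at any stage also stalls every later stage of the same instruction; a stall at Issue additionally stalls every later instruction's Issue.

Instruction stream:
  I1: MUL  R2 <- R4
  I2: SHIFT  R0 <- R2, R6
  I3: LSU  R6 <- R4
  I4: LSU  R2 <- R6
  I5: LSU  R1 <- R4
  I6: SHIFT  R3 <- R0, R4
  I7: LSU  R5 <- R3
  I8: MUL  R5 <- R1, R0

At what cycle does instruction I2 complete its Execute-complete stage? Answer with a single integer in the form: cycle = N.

cycle = 11

  I1 | 1 | 2 | 8 | 9
  I2 | 2 | 10 | 11 | 12   RAW R2: wait I1 write@9
  I3 | 3 | 4 | 5 | 11   WAR R6: wait I2 read@10
  I4 | 12 | 13 | 14 | 15   struct: LSU busy until I3 writes@11
  I5 | 16 | 17 | 18 | 19   struct: LSU busy until I4 writes@15
  I6 | 17 | 18 | 19 | 20
  I7 | 20 | 21 | 22 | 23   struct: LSU busy until I5 writes@19
  I8 | 24 | 25 | 31 | 32   WAW R5: wait I7 write@23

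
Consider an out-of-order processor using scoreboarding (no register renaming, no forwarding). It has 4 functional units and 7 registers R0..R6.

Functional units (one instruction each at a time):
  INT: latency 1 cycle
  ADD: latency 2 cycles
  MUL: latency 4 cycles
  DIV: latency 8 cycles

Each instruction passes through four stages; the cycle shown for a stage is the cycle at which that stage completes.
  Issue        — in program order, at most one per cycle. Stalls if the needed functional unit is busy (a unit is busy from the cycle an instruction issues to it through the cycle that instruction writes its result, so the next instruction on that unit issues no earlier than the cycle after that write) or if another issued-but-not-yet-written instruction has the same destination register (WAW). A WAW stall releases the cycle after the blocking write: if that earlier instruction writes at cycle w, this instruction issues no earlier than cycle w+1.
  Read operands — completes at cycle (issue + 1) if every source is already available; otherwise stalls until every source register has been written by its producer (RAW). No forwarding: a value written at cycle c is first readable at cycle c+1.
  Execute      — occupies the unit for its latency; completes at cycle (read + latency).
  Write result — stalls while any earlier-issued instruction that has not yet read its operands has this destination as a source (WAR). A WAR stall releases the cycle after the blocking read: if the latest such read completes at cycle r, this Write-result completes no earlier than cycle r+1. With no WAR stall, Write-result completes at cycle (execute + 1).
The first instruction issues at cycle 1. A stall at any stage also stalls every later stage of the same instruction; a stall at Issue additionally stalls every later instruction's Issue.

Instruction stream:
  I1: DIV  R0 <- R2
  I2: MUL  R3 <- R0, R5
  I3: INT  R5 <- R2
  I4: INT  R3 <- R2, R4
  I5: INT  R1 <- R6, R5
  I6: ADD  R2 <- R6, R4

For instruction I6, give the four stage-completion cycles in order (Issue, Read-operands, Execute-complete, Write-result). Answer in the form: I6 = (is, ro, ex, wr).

I6 = (23, 24, 26, 27)

[I1] 1/2/10/11
[I2] 2/12/16/17  (RAW R0: wait I1 write@11)
[I3] 3/4/5/13  (WAR R5: wait I2 read@12)
[I4] 18/19/20/21  (WAW R3: wait I2 write@17)
[I5] 22/23/24/25  (struct: INT busy until I4 writes@21)
[I6] 23/24/26/27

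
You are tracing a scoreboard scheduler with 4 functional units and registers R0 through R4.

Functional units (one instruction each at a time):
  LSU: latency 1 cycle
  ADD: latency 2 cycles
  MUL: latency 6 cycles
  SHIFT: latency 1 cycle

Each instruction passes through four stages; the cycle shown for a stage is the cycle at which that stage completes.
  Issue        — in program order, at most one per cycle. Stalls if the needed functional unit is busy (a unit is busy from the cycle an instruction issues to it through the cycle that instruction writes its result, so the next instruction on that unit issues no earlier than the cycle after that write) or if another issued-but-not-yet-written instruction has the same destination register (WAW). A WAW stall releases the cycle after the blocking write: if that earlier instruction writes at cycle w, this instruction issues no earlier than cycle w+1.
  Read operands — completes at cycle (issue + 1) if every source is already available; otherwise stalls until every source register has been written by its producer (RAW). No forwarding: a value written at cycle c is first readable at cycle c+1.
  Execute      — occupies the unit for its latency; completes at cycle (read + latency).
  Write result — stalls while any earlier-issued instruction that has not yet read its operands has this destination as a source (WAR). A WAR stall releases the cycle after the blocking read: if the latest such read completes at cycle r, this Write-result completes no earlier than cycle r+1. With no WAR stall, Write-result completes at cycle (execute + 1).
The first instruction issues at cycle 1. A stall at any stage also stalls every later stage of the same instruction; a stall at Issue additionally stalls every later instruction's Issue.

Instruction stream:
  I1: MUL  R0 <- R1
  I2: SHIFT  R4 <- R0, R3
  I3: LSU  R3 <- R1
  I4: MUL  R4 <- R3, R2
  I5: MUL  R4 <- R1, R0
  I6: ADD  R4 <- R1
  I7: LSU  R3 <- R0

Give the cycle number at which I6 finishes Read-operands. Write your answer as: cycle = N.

cycle = 32

[1] issue I1 (MUL)
[2] I1 read-ops, issue I2 (SHIFT)
[3] issue I3 (LSU)
[4] I3 read-ops
[5] I3 finished on LSU
[8] I1 finished on MUL
[9] I1→R0
[10] I2 read-ops
[11] I2 finished on SHIFT, I3→R3
[12] I2→R4
[13] issue I4 (MUL)
[14] I4 read-ops
[20] I4 finished on MUL
[21] I4→R4
[22] issue I5 (MUL)
[23] I5 read-ops
[29] I5 finished on MUL
[30] I5→R4
[31] issue I6 (ADD)
[32] I6 read-ops, issue I7 (LSU)
[33] I7 read-ops
[34] I6 finished on ADD, I7 finished on LSU
[35] I6→R4, I7→R3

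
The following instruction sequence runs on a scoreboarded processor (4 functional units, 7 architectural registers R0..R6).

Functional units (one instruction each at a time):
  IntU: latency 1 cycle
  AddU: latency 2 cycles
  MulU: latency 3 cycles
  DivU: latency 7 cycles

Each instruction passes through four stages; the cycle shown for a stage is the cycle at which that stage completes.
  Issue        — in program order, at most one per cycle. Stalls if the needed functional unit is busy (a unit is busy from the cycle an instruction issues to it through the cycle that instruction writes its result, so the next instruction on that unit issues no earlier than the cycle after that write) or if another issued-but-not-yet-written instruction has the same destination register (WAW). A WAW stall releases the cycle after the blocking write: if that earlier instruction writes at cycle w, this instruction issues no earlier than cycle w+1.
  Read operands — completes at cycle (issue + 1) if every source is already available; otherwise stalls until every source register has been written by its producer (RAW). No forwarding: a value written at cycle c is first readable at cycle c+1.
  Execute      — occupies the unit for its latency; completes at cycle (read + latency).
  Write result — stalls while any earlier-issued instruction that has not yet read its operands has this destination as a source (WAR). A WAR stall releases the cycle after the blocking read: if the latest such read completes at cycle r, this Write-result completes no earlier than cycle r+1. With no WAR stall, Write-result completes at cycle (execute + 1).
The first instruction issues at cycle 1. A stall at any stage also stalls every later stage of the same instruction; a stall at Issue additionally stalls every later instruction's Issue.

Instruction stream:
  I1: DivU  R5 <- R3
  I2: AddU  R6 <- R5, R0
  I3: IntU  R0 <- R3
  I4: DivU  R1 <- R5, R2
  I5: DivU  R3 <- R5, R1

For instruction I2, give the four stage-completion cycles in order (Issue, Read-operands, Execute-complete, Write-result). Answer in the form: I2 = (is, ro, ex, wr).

I2 = (2, 11, 13, 14)

I1: IS=1 RO=2 EX=9 WR=10
I2: IS=2 RO=11 EX=13 WR=14  [RAW R5: wait I1 write@10]
I3: IS=3 RO=4 EX=5 WR=12  [WAR R0: wait I2 read@11]
I4: IS=11 RO=12 EX=19 WR=20  [struct: DivU busy until I1 writes@10]
I5: IS=21 RO=22 EX=29 WR=30  [struct: DivU busy until I4 writes@20]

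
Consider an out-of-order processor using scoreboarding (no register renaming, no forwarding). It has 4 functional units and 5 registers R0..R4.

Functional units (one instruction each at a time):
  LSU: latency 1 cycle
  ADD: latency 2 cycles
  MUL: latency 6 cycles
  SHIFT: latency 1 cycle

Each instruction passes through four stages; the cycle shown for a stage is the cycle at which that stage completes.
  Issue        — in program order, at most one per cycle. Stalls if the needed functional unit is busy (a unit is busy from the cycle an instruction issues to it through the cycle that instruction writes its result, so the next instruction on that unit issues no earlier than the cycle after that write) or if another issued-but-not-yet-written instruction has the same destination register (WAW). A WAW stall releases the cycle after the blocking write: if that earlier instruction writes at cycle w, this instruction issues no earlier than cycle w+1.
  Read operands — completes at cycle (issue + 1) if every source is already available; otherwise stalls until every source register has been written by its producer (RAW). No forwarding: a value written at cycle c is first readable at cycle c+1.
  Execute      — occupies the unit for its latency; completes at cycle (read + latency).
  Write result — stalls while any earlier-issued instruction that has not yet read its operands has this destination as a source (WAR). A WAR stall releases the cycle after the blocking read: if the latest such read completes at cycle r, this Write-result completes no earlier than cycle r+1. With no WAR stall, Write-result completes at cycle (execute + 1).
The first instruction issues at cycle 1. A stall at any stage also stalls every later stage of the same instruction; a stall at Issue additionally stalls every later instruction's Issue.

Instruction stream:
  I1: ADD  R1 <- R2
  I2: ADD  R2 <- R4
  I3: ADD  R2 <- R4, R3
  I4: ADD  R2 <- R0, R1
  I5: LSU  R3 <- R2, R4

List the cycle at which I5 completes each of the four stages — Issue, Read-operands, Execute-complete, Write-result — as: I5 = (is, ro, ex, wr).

[I1] 1/2/4/5
[I2] 6/7/9/10  (struct: ADD busy until I1 writes@5)
[I3] 11/12/14/15  (struct: ADD busy until I2 writes@10)
[I4] 16/17/19/20  (struct: ADD busy until I3 writes@15)
[I5] 17/21/22/23  (RAW R2: wait I4 write@20)

I5 = (17, 21, 22, 23)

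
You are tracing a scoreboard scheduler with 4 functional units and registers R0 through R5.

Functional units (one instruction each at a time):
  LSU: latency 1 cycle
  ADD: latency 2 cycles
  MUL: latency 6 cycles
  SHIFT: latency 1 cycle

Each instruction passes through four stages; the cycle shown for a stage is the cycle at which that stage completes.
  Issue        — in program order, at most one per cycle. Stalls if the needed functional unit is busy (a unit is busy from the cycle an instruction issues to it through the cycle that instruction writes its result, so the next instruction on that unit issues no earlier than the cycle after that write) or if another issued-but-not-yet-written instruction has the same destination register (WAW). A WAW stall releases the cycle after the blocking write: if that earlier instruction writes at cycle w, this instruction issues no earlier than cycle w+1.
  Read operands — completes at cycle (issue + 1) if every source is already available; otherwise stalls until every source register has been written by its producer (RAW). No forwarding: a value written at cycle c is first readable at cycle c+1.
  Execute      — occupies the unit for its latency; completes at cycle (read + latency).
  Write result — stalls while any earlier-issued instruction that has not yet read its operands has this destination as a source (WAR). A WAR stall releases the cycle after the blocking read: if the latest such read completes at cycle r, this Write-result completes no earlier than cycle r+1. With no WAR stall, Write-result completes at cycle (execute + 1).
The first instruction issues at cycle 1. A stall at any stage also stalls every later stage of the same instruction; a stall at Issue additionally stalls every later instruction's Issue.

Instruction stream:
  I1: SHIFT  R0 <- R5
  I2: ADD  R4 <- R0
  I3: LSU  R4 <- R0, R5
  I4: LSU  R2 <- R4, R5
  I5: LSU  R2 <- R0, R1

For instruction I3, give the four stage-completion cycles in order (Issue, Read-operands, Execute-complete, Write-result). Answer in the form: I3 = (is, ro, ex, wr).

cycle 1: I1→SHIFT
cycle 2: I1 RO | I2→ADD
cycle 3: I1 EX
cycle 4: I1 WR R0
cycle 5: I2 RO
cycle 7: I2 EX
cycle 8: I2 WR R4
cycle 9: I3→LSU
cycle 10: I3 RO
cycle 11: I3 EX
cycle 12: I3 WR R4
cycle 13: I4→LSU
cycle 14: I4 RO
cycle 15: I4 EX
cycle 16: I4 WR R2
cycle 17: I5→LSU
cycle 18: I5 RO
cycle 19: I5 EX
cycle 20: I5 WR R2

I3 = (9, 10, 11, 12)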